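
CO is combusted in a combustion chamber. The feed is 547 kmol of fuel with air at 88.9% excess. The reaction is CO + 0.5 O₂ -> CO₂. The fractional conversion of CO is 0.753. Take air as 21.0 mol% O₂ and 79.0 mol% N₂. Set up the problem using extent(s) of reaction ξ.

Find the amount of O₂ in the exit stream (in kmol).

311 kmol

Stoichiometric O₂ = 0.5 × 547 = 273.5 kmol; O₂ fed = 273.5 × 1.889 = 516.6 kmol.
N₂ fed = 516.6 × 79/21 = 1944 kmol.
Fuel reacted = 0.753 × 547 → ξ = 411.9 kmol.
Outlet (n = n₀ + ν ξ):
  CO: 547 − 1(411.9) = 135.1
  O₂: 516.6 − 0.5(411.9) = 310.7
  N₂: 1944 (inert)
  CO₂: 0 + 1(411.9) = 411.9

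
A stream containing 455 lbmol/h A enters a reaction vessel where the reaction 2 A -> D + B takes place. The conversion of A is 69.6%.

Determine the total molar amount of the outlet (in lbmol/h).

A reacted = 0.696 × 455 = 316.7 lbmol/h; ν_A = −2, so ξ = 316.7/2 = 158.3 lbmol/h.
Outlet amounts (n = n₀ + ν ξ):
  A: 455 − 2(158.3) = 138.3
  D: 0 + 1(158.3) = 158.3
  B: 0 + 1(158.3) = 158.3
Total out = 138.3 + 158.3 + 158.3 = 455 lbmol/h.

455 lbmol/h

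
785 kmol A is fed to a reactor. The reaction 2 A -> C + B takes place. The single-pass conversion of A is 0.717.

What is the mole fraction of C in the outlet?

A reacted = 0.717 × 785 = 562.8 kmol; ν_A = −2, so ξ = 562.8/2 = 281.4 kmol.
Outlet amounts (n = n₀ + ν ξ):
  A: 785 − 2(281.4) = 222.2
  C: 0 + 1(281.4) = 281.4
  B: 0 + 1(281.4) = 281.4
Total out = 785 kmol; y_C = 281.4 / 785 = 0.3585.

0.359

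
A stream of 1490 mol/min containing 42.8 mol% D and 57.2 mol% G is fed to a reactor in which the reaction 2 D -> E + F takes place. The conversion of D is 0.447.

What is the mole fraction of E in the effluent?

D reacted = 0.447 × 637.7 = 285.1 mol/min; ν_D = −2, so ξ = 285.1/2 = 142.5 mol/min.
Outlet amounts (n = n₀ + ν ξ):
  D: 637.7 − 2(142.5) = 352.7
  E: 0 + 1(142.5) = 142.5
  F: 0 + 1(142.5) = 142.5
  G: 852.3 (inert)
Total out = 1490 mol/min; y_E = 142.5 / 1490 = 0.09566.

0.0957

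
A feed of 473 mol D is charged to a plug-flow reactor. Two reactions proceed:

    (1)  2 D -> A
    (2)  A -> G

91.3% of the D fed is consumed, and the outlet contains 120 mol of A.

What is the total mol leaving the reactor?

257 mol

Conversion of D: D consumed = 2ξ₁ = 0.913 × 473 → ξ₁ = 215.9 mol.
A balance: n_A = 0 + 1ξ₁ − 1ξ₂ = 120 → ξ₂ = (1·215.9 − 120)/1 = 95.92 mol.
Outlet amounts (n = n₀ + Σ ν·ξ):
  D: 473 − 2(215.9) = 41.15
  A: 0 + 1(215.9) − 1(95.92) = 120
  G: 0 + 1(95.92) = 95.92
Total out = 41.15 + 120 + 95.92 = 257.1 mol.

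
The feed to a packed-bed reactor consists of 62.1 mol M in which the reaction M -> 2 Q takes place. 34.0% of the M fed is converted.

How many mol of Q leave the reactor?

42.2 mol

M reacted = 0.34 × 62.1 = 21.11 mol; ν_M = −1, so ξ = 21.11/1 = 21.11 mol.
Outlet amounts (n = n₀ + ν ξ):
  M: 62.1 − 1(21.11) = 40.99
  Q: 0 + 2(21.11) = 42.23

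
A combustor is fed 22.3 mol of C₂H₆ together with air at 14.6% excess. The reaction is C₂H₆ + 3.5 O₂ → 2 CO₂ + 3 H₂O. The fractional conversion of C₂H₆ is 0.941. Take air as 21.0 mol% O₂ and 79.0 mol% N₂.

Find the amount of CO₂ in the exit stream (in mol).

42 mol

Stoichiometric O₂ = 3.5 × 22.3 = 78.05 mol; O₂ fed = 78.05 × 1.146 = 89.45 mol.
N₂ fed = 89.45 × 79/21 = 336.5 mol.
Fuel reacted = 0.941 × 22.3 → ξ = 20.98 mol.
Outlet (n = n₀ + ν ξ):
  C₂H₆: 22.3 − 1(20.98) = 1.316
  O₂: 89.45 − 3.5(20.98) = 16
  N₂: 336.5 (inert)
  CO₂: 0 + 2(20.98) = 41.97
  H₂O: 0 + 3(20.98) = 62.95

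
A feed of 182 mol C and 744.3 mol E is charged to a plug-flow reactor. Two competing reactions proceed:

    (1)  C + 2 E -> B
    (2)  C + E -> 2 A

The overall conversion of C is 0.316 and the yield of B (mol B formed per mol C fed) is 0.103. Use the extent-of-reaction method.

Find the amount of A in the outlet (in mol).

77.5 mol

Yield of B: 1ξ₁ / 182 = 0.103 → ξ₁ = 18.75 mol.
Conversion of C: 1ξ₁ + 1ξ₂ = 0.316 × 182 = 57.51 → ξ₂ = 38.77 mol.
Outlet amounts (n = n₀ + Σ ν·ξ):
  C: 182 − 1(18.75) − 1(38.77) = 124.5
  E: 744.3 − 2(18.75) − 1(38.77) = 668
  B: 0 + 1(18.75) = 18.75
  A: 0 + 2(38.77) = 77.53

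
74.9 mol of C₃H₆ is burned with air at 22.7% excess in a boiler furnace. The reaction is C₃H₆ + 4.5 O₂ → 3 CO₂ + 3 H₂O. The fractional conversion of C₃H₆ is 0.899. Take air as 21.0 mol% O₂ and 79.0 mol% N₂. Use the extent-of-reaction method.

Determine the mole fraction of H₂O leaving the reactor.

0.0972

Stoichiometric O₂ = 4.5 × 74.9 = 337.1 mol; O₂ fed = 337.1 × 1.227 = 413.6 mol.
N₂ fed = 413.6 × 79/21 = 1556 mol.
Fuel reacted = 0.899 × 74.9 → ξ = 67.34 mol.
Outlet (n = n₀ + ν ξ):
  C₃H₆: 74.9 − 1(67.34) = 7.565
  O₂: 413.6 − 4.5(67.34) = 110.6
  N₂: 1556 (inert)
  CO₂: 0 + 3(67.34) = 202
  H₂O: 0 + 3(67.34) = 202
Total out = 2078 mol; y_H₂O = 202 / 2078 = 0.09722.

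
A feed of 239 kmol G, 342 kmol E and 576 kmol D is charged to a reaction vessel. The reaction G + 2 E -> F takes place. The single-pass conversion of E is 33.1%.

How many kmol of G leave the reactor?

E reacted = 0.331 × 342 = 113.2 kmol; ν_E = −2, so ξ = 113.2/2 = 56.6 kmol.
Outlet amounts (n = n₀ + ν ξ):
  G: 239 − 1(56.6) = 182.4
  E: 342 − 2(56.6) = 228.8
  F: 0 + 1(56.6) = 56.6
  D: 576 (inert)

182 kmol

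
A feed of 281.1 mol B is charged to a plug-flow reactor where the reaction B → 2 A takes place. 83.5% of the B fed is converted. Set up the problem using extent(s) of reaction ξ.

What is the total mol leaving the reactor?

B reacted = 0.835 × 281.1 = 234.7 mol; ν_B = −1, so ξ = 234.7/1 = 234.7 mol.
Outlet amounts (n = n₀ + ν ξ):
  B: 281.1 − 1(234.7) = 46.38
  A: 0 + 2(234.7) = 469.4
Total out = 46.38 + 469.4 = 515.8 mol.

516 mol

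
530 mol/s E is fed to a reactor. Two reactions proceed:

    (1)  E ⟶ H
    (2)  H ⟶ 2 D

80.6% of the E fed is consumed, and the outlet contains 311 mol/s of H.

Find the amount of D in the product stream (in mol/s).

232 mol/s

Conversion of E: E consumed = 1ξ₁ = 0.806 × 530 → ξ₁ = 427.2 mol/s.
H balance: n_H = 0 + 1ξ₁ − 1ξ₂ = 311 → ξ₂ = (1·427.2 − 311)/1 = 116.2 mol/s.
Outlet amounts (n = n₀ + Σ ν·ξ):
  E: 530 − 1(427.2) = 102.8
  H: 0 + 1(427.2) − 1(116.2) = 311
  D: 0 + 2(116.2) = 232.4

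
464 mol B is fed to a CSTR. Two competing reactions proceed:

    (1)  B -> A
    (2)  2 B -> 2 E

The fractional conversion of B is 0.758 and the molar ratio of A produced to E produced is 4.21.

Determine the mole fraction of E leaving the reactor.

0.145

Conversion of B: B consumed = 0.758 × 464 = 351.7 mol = 1ξ₁ + 2ξ₂.
Selectivity: 1ξ₁ / (2ξ₂) = 4.21 → ξ₁ = 8.42 ξ₂.
Substitute: (1·8.42 + 2) ξ₂ = 351.7 → ξ₂ = 33.75 mol, ξ₁ = 284.2 mol.
Outlet amounts (n = n₀ + Σ ν·ξ):
  B: 464 − 1(284.2) − 2(33.75) = 112.3
  A: 0 + 1(284.2) = 284.2
  E: 0 + 2(33.75) = 67.51
Total out = 464 mol; y_E = 67.51 / 464 = 0.1455.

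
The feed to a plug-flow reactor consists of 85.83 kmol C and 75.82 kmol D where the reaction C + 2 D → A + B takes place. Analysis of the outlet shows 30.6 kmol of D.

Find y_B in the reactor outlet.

For D: n = n₀ − 2ξ → 30.6 = 75.82 − 2ξ, giving ξ = 22.61 kmol.
Outlet amounts (n = n₀ + ν ξ):
  C: 85.83 − 1(22.61) = 63.22
  D: 75.82 − 2(22.61) = 30.6
  A: 0 + 1(22.61) = 22.61
  B: 0 + 1(22.61) = 22.61
Total out = 139 kmol; y_B = 22.61 / 139 = 0.1626.

0.163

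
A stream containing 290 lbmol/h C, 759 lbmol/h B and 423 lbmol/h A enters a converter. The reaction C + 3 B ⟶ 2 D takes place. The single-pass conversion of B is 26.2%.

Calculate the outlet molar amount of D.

133 lbmol/h

B reacted = 0.262 × 759 = 198.9 lbmol/h; ν_B = −3, so ξ = 198.9/3 = 66.29 lbmol/h.
Outlet amounts (n = n₀ + ν ξ):
  C: 290 − 1(66.29) = 223.7
  B: 759 − 3(66.29) = 560.1
  D: 0 + 2(66.29) = 132.6
  A: 423 (inert)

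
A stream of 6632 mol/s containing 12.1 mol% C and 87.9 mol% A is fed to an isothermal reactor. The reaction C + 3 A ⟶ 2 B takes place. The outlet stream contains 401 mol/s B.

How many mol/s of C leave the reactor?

602 mol/s

For B: n = n₀ + 2ξ → 401 = 0 + 2ξ, giving ξ = 200.5 mol/s.
Outlet amounts (n = n₀ + ν ξ):
  C: 802.5 − 1(200.5) = 602
  A: 5830 − 3(200.5) = 5228
  B: 0 + 2(200.5) = 401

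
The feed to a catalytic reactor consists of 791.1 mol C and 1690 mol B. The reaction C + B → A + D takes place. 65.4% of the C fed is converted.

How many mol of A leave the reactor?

517 mol

C reacted = 0.654 × 791.1 = 517.4 mol; ν_C = −1, so ξ = 517.4/1 = 517.4 mol.
Outlet amounts (n = n₀ + ν ξ):
  C: 791.1 − 1(517.4) = 273.7
  B: 1690 − 1(517.4) = 1173
  A: 0 + 1(517.4) = 517.4
  D: 0 + 1(517.4) = 517.4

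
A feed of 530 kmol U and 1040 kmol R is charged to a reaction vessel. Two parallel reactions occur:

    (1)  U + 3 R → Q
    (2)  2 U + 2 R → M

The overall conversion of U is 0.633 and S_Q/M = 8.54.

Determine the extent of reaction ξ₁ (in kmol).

Conversion of U: U consumed = 0.633 × 530 = 335.5 kmol = 1ξ₁ + 2ξ₂.
Selectivity: 1ξ₁ / (1ξ₂) = 8.54 → ξ₁ = 8.54 ξ₂.
Substitute: (1·8.54 + 2) ξ₂ = 335.5 → ξ₂ = 31.83 kmol, ξ₁ = 271.8 kmol.
Outlet amounts (n = n₀ + Σ ν·ξ):
  U: 530 − 1(271.8) − 2(31.83) = 194.5
  R: 1040 − 3(271.8) − 2(31.83) = 160.9
  Q: 0 + 1(271.8) = 271.8
  M: 0 + 1(31.83) = 31.83

ξ₁ = 272 kmol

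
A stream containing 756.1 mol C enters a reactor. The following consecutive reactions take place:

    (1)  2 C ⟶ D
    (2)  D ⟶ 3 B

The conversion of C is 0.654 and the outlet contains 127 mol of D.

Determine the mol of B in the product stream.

Conversion of C: C consumed = 2ξ₁ = 0.654 × 756.1 → ξ₁ = 247.2 mol.
D balance: n_D = 0 + 1ξ₁ − 1ξ₂ = 127 → ξ₂ = (1·247.2 − 127)/1 = 120.2 mol.
Outlet amounts (n = n₀ + Σ ν·ξ):
  C: 756.1 − 2(247.2) = 261.6
  D: 0 + 1(247.2) − 1(120.2) = 127
  B: 0 + 3(120.2) = 360.7

361 mol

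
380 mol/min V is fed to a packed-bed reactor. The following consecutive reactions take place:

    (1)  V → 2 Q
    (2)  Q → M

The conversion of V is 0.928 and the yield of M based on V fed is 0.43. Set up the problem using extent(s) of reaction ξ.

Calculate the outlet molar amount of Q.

542 mol/min

Conversion of V: V consumed = 1ξ₁ = 0.928 × 380 → ξ₁ = 352.6 mol/min.
Yield of M: 1ξ₂ / 380 = 0.43 → ξ₂ = 163.4 mol/min.
Outlet amounts (n = n₀ + Σ ν·ξ):
  V: 380 − 1(352.6) = 27.36
  Q: 0 + 2(352.6) − 1(163.4) = 541.9
  M: 0 + 1(163.4) = 163.4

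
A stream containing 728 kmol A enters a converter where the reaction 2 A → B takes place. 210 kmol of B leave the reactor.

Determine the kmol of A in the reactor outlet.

308 kmol

For B: n = n₀ + 1ξ → 210 = 0 + 1ξ, giving ξ = 210 kmol.
Outlet amounts (n = n₀ + ν ξ):
  A: 728 − 2(210) = 308
  B: 0 + 1(210) = 210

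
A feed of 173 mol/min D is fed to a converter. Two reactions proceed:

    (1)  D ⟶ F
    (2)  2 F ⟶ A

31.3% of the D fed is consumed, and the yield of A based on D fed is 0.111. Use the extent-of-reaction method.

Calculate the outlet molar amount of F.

Conversion of D: D consumed = 1ξ₁ = 0.313 × 173 → ξ₁ = 54.15 mol/min.
Yield of A: 1ξ₂ / 173 = 0.111 → ξ₂ = 19.2 mol/min.
Outlet amounts (n = n₀ + Σ ν·ξ):
  D: 173 − 1(54.15) = 118.9
  F: 0 + 1(54.15) − 2(19.2) = 15.74
  A: 0 + 1(19.2) = 19.2

15.7 mol/min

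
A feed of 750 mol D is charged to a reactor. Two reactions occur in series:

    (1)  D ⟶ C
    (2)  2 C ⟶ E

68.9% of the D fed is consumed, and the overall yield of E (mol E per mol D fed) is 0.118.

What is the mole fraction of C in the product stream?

Conversion of D: D consumed = 1ξ₁ = 0.689 × 750 → ξ₁ = 516.8 mol.
Yield of E: 1ξ₂ / 750 = 0.118 → ξ₂ = 88.5 mol.
Outlet amounts (n = n₀ + Σ ν·ξ):
  D: 750 − 1(516.8) = 233.2
  C: 0 + 1(516.8) − 2(88.5) = 339.8
  E: 0 + 1(88.5) = 88.5
Total out = 661.5 mol; y_C = 339.8 / 661.5 = 0.5136.

0.514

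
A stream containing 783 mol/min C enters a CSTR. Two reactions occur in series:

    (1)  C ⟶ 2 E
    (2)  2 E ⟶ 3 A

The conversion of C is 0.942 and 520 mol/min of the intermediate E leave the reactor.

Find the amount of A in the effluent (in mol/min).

Conversion of C: C consumed = 1ξ₁ = 0.942 × 783 → ξ₁ = 737.6 mol/min.
E balance: n_E = 0 + 2ξ₁ − 2ξ₂ = 520 → ξ₂ = (2·737.6 − 520)/2 = 477.6 mol/min.
Outlet amounts (n = n₀ + Σ ν·ξ):
  C: 783 − 1(737.6) = 45.41
  E: 0 + 2(737.6) − 2(477.6) = 520
  A: 0 + 3(477.6) = 1433

1430 mol/min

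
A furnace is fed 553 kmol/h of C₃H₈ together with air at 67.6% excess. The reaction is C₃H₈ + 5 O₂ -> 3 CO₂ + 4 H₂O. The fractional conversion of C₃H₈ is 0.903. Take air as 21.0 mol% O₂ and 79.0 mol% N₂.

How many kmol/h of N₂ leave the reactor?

Stoichiometric O₂ = 5 × 553 = 2765 kmol/h; O₂ fed = 2765 × 1.676 = 4634 kmol/h.
N₂ fed = 4634 × 79/21 = 17430 kmol/h.
Fuel reacted = 0.903 × 553 → ξ = 499.4 kmol/h.
Outlet (n = n₀ + ν ξ):
  C₃H₈: 553 − 1(499.4) = 53.64
  O₂: 4634 − 5(499.4) = 2137
  N₂: 17430 (inert)
  CO₂: 0 + 3(499.4) = 1498
  H₂O: 0 + 4(499.4) = 1997

17400 kmol/h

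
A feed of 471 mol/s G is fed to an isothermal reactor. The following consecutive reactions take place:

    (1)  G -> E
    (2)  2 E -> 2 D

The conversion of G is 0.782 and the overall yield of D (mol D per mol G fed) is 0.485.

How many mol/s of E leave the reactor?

140 mol/s

Conversion of G: G consumed = 1ξ₁ = 0.782 × 471 → ξ₁ = 368.3 mol/s.
Yield of D: 2ξ₂ / 471 = 0.485 → ξ₂ = 114.2 mol/s.
Outlet amounts (n = n₀ + Σ ν·ξ):
  G: 471 − 1(368.3) = 102.7
  E: 0 + 1(368.3) − 2(114.2) = 139.9
  D: 0 + 2(114.2) = 228.4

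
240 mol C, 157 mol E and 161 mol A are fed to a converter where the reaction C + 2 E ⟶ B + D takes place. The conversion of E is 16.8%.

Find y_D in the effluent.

0.0242

E reacted = 0.168 × 157 = 26.38 mol; ν_E = −2, so ξ = 26.38/2 = 13.19 mol.
Outlet amounts (n = n₀ + ν ξ):
  C: 240 − 1(13.19) = 226.8
  E: 157 − 2(13.19) = 130.6
  B: 0 + 1(13.19) = 13.19
  D: 0 + 1(13.19) = 13.19
  A: 161 (inert)
Total out = 544.8 mol; y_D = 13.19 / 544.8 = 0.02421.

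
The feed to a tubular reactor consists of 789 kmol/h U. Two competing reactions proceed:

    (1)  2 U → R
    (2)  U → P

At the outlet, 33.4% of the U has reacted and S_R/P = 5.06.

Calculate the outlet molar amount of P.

Conversion of U: U consumed = 0.334 × 789 = 263.5 kmol/h = 2ξ₁ + 1ξ₂.
Selectivity: 1ξ₁ / (1ξ₂) = 5.06 → ξ₁ = 5.06 ξ₂.
Substitute: (2·5.06 + 1) ξ₂ = 263.5 → ξ₂ = 23.7 kmol/h, ξ₁ = 119.9 kmol/h.
Outlet amounts (n = n₀ + Σ ν·ξ):
  U: 789 − 2(119.9) − 1(23.7) = 525.5
  R: 0 + 1(119.9) = 119.9
  P: 0 + 1(23.7) = 23.7

23.7 kmol/h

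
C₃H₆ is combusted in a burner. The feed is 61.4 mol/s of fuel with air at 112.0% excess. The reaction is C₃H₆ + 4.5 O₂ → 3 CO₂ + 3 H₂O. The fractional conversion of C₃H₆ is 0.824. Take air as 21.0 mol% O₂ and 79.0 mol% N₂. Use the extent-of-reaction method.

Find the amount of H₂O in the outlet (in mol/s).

Stoichiometric O₂ = 4.5 × 61.4 = 276.3 mol/s; O₂ fed = 276.3 × 2.120 = 585.8 mol/s.
N₂ fed = 585.8 × 79/21 = 2204 mol/s.
Fuel reacted = 0.824 × 61.4 → ξ = 50.59 mol/s.
Outlet (n = n₀ + ν ξ):
  C₃H₆: 61.4 − 1(50.59) = 10.81
  O₂: 585.8 − 4.5(50.59) = 358.1
  N₂: 2204 (inert)
  CO₂: 0 + 3(50.59) = 151.8
  H₂O: 0 + 3(50.59) = 151.8

152 mol/s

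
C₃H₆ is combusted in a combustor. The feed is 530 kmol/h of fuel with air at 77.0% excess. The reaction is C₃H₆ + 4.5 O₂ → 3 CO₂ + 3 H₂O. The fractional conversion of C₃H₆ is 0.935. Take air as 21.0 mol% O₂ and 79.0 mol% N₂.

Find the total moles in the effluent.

Stoichiometric O₂ = 4.5 × 530 = 2385 kmol/h; O₂ fed = 2385 × 1.770 = 4221 kmol/h.
N₂ fed = 4221 × 79/21 = 15880 kmol/h.
Fuel reacted = 0.935 × 530 → ξ = 495.6 kmol/h.
Outlet (n = n₀ + ν ξ):
  C₃H₆: 530 − 1(495.6) = 34.45
  O₂: 4221 − 4.5(495.6) = 1991
  N₂: 15880 (inert)
  CO₂: 0 + 3(495.6) = 1487
  H₂O: 0 + 3(495.6) = 1487
Total out = 34.45 + 1991 + 15880 + 1487 + 1487 = 20880 kmol/h.

20900 kmol/h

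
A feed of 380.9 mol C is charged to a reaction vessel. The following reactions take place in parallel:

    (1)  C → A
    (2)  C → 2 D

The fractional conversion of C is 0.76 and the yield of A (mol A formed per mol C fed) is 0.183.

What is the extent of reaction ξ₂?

Yield of A: 1ξ₁ / 380.9 = 0.183 → ξ₁ = 69.7 mol.
Conversion of C: 1ξ₁ + 1ξ₂ = 0.76 × 380.9 = 289.5 → ξ₂ = 219.8 mol.
Outlet amounts (n = n₀ + Σ ν·ξ):
  C: 380.9 − 1(69.7) − 1(219.8) = 91.42
  A: 0 + 1(69.7) = 69.7
  D: 0 + 2(219.8) = 439.6

ξ₂ = 220 mol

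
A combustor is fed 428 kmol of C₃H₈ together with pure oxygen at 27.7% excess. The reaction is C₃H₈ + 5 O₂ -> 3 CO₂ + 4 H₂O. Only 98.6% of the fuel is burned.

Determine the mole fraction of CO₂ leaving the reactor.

Stoichiometric O₂ = 5 × 428 = 2140 kmol; O₂ fed = 2140 × 1.277 = 2733 kmol.
Fuel reacted = 0.986 × 428 → ξ = 422 kmol.
Outlet (n = n₀ + ν ξ):
  C₃H₈: 428 − 1(422) = 5.992
  O₂: 2733 − 5(422) = 622.7
  CO₂: 0 + 3(422) = 1266
  H₂O: 0 + 4(422) = 1688
Total out = 3583 kmol; y_CO₂ = 1266 / 3583 = 0.3534.

0.353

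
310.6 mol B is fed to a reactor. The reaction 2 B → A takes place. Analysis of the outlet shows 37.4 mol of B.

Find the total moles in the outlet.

For B: n = n₀ − 2ξ → 37.4 = 310.6 − 2ξ, giving ξ = 136.6 mol.
Outlet amounts (n = n₀ + ν ξ):
  B: 310.6 − 2(136.6) = 37.4
  A: 0 + 1(136.6) = 136.6
Total out = 37.4 + 136.6 = 174 mol.

174 mol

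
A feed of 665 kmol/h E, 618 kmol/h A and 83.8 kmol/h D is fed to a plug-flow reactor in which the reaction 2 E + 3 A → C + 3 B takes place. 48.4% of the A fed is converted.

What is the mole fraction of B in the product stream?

0.236

A reacted = 0.484 × 618 = 299.1 kmol/h; ν_A = −3, so ξ = 299.1/3 = 99.7 kmol/h.
Outlet amounts (n = n₀ + ν ξ):
  E: 665 − 2(99.7) = 465.6
  A: 618 − 3(99.7) = 318.9
  C: 0 + 1(99.7) = 99.7
  B: 0 + 3(99.7) = 299.1
  D: 83.8 (inert)
Total out = 1267 kmol/h; y_B = 299.1 / 1267 = 0.2361.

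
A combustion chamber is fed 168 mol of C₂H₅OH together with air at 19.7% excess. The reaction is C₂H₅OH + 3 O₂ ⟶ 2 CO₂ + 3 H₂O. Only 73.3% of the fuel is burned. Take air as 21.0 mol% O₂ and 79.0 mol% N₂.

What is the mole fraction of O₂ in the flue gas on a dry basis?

Stoichiometric O₂ = 3 × 168 = 504 mol; O₂ fed = 504 × 1.197 = 603.3 mol.
N₂ fed = 603.3 × 79/21 = 2270 mol.
Fuel reacted = 0.733 × 168 → ξ = 123.1 mol.
Outlet (n = n₀ + ν ξ):
  C₂H₅OH: 168 − 1(123.1) = 44.86
  O₂: 603.3 − 3(123.1) = 233.9
  N₂: 2270 (inert)
  CO₂: 0 + 2(123.1) = 246.3
  H₂O: 0 + 3(123.1) = 369.4
Dry total = 2795 mol; y_O₂ (dry) = 233.9 / 2795 = 0.08368.

0.0837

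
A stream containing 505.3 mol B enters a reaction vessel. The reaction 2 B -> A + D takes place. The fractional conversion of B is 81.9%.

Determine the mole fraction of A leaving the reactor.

0.409

B reacted = 0.819 × 505.3 = 413.8 mol; ν_B = −2, so ξ = 413.8/2 = 206.9 mol.
Outlet amounts (n = n₀ + ν ξ):
  B: 505.3 − 2(206.9) = 91.46
  A: 0 + 1(206.9) = 206.9
  D: 0 + 1(206.9) = 206.9
Total out = 505.3 mol; y_A = 206.9 / 505.3 = 0.4095.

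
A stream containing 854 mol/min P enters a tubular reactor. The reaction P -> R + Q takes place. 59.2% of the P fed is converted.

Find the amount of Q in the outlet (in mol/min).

P reacted = 0.592 × 854 = 505.6 mol/min; ν_P = −1, so ξ = 505.6/1 = 505.6 mol/min.
Outlet amounts (n = n₀ + ν ξ):
  P: 854 − 1(505.6) = 348.4
  R: 0 + 1(505.6) = 505.6
  Q: 0 + 1(505.6) = 505.6

506 mol/min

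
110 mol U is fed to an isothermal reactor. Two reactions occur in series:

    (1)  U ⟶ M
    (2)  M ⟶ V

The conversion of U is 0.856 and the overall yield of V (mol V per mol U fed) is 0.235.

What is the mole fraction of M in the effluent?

Conversion of U: U consumed = 1ξ₁ = 0.856 × 110 → ξ₁ = 94.16 mol.
Yield of V: 1ξ₂ / 110 = 0.235 → ξ₂ = 25.85 mol.
Outlet amounts (n = n₀ + Σ ν·ξ):
  U: 110 − 1(94.16) = 15.84
  M: 0 + 1(94.16) − 1(25.85) = 68.31
  V: 0 + 1(25.85) = 25.85
Total out = 110 mol; y_M = 68.31 / 110 = 0.621.

0.621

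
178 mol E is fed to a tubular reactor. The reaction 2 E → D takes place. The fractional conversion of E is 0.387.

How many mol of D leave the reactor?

34.4 mol

E reacted = 0.387 × 178 = 68.89 mol; ν_E = −2, so ξ = 68.89/2 = 34.44 mol.
Outlet amounts (n = n₀ + ν ξ):
  E: 178 − 2(34.44) = 109.1
  D: 0 + 1(34.44) = 34.44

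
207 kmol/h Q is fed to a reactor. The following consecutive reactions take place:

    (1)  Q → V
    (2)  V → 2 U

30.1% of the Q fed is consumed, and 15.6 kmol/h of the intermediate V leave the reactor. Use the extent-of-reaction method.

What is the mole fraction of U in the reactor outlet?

0.368

Conversion of Q: Q consumed = 1ξ₁ = 0.301 × 207 → ξ₁ = 62.31 kmol/h.
V balance: n_V = 0 + 1ξ₁ − 1ξ₂ = 15.6 → ξ₂ = (1·62.31 − 15.6)/1 = 46.71 kmol/h.
Outlet amounts (n = n₀ + Σ ν·ξ):
  Q: 207 − 1(62.31) = 144.7
  V: 0 + 1(62.31) − 1(46.71) = 15.6
  U: 0 + 2(46.71) = 93.41
Total out = 253.7 kmol/h; y_U = 93.41 / 253.7 = 0.3682.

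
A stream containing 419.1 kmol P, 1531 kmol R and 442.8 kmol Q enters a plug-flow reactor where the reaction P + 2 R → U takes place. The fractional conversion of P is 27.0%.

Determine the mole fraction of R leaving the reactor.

P reacted = 0.27 × 419.1 = 113.2 kmol; ν_P = −1, so ξ = 113.2/1 = 113.2 kmol.
Outlet amounts (n = n₀ + ν ξ):
  P: 419.1 − 1(113.2) = 305.9
  R: 1531 − 2(113.2) = 1305
  U: 0 + 1(113.2) = 113.2
  Q: 442.8 (inert)
Total out = 2167 kmol; y_R = 1305 / 2167 = 0.6022.

0.602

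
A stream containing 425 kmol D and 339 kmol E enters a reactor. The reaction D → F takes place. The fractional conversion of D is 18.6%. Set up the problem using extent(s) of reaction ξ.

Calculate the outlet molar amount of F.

79 kmol

D reacted = 0.186 × 425 = 79.05 kmol; ν_D = −1, so ξ = 79.05/1 = 79.05 kmol.
Outlet amounts (n = n₀ + ν ξ):
  D: 425 − 1(79.05) = 345.9
  F: 0 + 1(79.05) = 79.05
  E: 339 (inert)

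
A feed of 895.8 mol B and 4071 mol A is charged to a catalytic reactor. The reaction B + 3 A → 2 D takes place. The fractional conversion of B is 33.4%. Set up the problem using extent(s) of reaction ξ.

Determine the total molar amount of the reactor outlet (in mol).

4370 mol

B reacted = 0.334 × 895.8 = 299.2 mol; ν_B = −1, so ξ = 299.2/1 = 299.2 mol.
Outlet amounts (n = n₀ + ν ξ):
  B: 895.8 − 1(299.2) = 596.6
  A: 4071 − 3(299.2) = 3173
  D: 0 + 2(299.2) = 598.4
Total out = 596.6 + 3173 + 598.4 = 4368 mol.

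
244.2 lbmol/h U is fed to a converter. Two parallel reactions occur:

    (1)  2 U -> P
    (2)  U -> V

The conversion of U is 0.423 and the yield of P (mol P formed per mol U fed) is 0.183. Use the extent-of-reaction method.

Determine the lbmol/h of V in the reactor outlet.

13.9 lbmol/h

Yield of P: 1ξ₁ / 244.2 = 0.183 → ξ₁ = 44.69 lbmol/h.
Conversion of U: 2ξ₁ + 1ξ₂ = 0.423 × 244.2 = 103.3 → ξ₂ = 13.92 lbmol/h.
Outlet amounts (n = n₀ + Σ ν·ξ):
  U: 244.2 − 2(44.69) − 1(13.92) = 140.9
  P: 0 + 1(44.69) = 44.69
  V: 0 + 1(13.92) = 13.92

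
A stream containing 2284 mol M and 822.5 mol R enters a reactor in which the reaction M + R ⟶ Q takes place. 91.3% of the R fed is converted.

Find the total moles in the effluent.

R reacted = 0.913 × 822.5 = 750.9 mol; ν_R = −1, so ξ = 750.9/1 = 750.9 mol.
Outlet amounts (n = n₀ + ν ξ):
  M: 2284 − 1(750.9) = 1533
  R: 822.5 − 1(750.9) = 71.56
  Q: 0 + 1(750.9) = 750.9
Total out = 1533 + 71.56 + 750.9 = 2356 mol.

2360 mol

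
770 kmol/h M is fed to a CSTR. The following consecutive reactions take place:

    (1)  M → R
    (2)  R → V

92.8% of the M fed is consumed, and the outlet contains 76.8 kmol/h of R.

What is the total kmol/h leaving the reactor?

770 kmol/h

Conversion of M: M consumed = 1ξ₁ = 0.928 × 770 → ξ₁ = 714.6 kmol/h.
R balance: n_R = 0 + 1ξ₁ − 1ξ₂ = 76.8 → ξ₂ = (1·714.6 − 76.8)/1 = 637.8 kmol/h.
Outlet amounts (n = n₀ + Σ ν·ξ):
  M: 770 − 1(714.6) = 55.44
  R: 0 + 1(714.6) − 1(637.8) = 76.8
  V: 0 + 1(637.8) = 637.8
Total out = 55.44 + 76.8 + 637.8 = 770 kmol/h.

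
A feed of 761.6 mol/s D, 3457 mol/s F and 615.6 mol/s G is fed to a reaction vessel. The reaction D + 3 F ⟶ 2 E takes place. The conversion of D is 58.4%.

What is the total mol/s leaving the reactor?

D reacted = 0.584 × 761.6 = 444.8 mol/s; ν_D = −1, so ξ = 444.8/1 = 444.8 mol/s.
Outlet amounts (n = n₀ + ν ξ):
  D: 761.6 − 1(444.8) = 316.8
  F: 3457 − 3(444.8) = 2123
  E: 0 + 2(444.8) = 889.5
  G: 615.6 (inert)
Total out = 316.8 + 2123 + 889.5 + 615.6 = 3945 mol/s.

3940 mol/s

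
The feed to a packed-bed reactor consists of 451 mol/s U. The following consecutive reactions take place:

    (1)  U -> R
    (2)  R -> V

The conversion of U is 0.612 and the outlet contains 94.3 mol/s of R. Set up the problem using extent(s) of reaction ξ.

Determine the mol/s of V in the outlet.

Conversion of U: U consumed = 1ξ₁ = 0.612 × 451 → ξ₁ = 276 mol/s.
R balance: n_R = 0 + 1ξ₁ − 1ξ₂ = 94.3 → ξ₂ = (1·276 − 94.3)/1 = 181.7 mol/s.
Outlet amounts (n = n₀ + Σ ν·ξ):
  U: 451 − 1(276) = 175
  R: 0 + 1(276) − 1(181.7) = 94.3
  V: 0 + 1(181.7) = 181.7

182 mol/s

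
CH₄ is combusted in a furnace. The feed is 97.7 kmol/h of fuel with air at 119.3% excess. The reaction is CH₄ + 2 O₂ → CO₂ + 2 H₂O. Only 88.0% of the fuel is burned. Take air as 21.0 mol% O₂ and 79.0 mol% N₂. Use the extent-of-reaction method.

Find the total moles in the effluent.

2140 kmol/h

Stoichiometric O₂ = 2 × 97.7 = 195.4 kmol/h; O₂ fed = 195.4 × 2.193 = 428.5 kmol/h.
N₂ fed = 428.5 × 79/21 = 1612 kmol/h.
Fuel reacted = 0.88 × 97.7 → ξ = 85.98 kmol/h.
Outlet (n = n₀ + ν ξ):
  CH₄: 97.7 − 1(85.98) = 11.72
  O₂: 428.5 − 2(85.98) = 256.6
  N₂: 1612 (inert)
  CO₂: 0 + 1(85.98) = 85.98
  H₂O: 0 + 2(85.98) = 172
Total out = 11.72 + 256.6 + 1612 + 85.98 + 172 = 2138 kmol/h.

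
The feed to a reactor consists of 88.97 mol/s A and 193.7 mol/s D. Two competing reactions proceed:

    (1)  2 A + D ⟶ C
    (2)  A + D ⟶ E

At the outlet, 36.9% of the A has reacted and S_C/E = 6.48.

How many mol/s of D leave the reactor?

176 mol/s

Conversion of A: A consumed = 0.369 × 88.97 = 32.83 mol/s = 2ξ₁ + 1ξ₂.
Selectivity: 1ξ₁ / (1ξ₂) = 6.48 → ξ₁ = 6.48 ξ₂.
Substitute: (2·6.48 + 1) ξ₂ = 32.83 → ξ₂ = 2.352 mol/s, ξ₁ = 15.24 mol/s.
Outlet amounts (n = n₀ + Σ ν·ξ):
  A: 88.97 − 2(15.24) − 1(2.352) = 56.14
  D: 193.7 − 1(15.24) − 1(2.352) = 176.1
  C: 0 + 1(15.24) = 15.24
  E: 0 + 1(2.352) = 2.352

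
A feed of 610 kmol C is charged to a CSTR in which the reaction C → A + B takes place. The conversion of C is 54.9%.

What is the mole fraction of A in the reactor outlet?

0.354

C reacted = 0.549 × 610 = 334.9 kmol; ν_C = −1, so ξ = 334.9/1 = 334.9 kmol.
Outlet amounts (n = n₀ + ν ξ):
  C: 610 − 1(334.9) = 275.1
  A: 0 + 1(334.9) = 334.9
  B: 0 + 1(334.9) = 334.9
Total out = 944.9 kmol; y_A = 334.9 / 944.9 = 0.3544.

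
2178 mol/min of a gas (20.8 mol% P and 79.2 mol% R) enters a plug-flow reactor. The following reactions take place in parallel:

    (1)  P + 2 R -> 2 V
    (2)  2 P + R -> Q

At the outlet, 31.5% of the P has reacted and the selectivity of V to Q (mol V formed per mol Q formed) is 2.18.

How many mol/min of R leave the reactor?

Conversion of P: P consumed = 0.315 × 453 = 142.7 mol/min = 1ξ₁ + 2ξ₂.
Selectivity: 2ξ₁ / (1ξ₂) = 2.18 → ξ₁ = 1.09 ξ₂.
Substitute: (1·1.09 + 2) ξ₂ = 142.7 → ξ₂ = 46.18 mol/min, ξ₁ = 50.34 mol/min.
Outlet amounts (n = n₀ + Σ ν·ξ):
  P: 453 − 1(50.34) − 2(46.18) = 310.3
  R: 1725 − 2(50.34) − 1(46.18) = 1578
  V: 0 + 2(50.34) = 100.7
  Q: 0 + 1(46.18) = 46.18

1580 mol/min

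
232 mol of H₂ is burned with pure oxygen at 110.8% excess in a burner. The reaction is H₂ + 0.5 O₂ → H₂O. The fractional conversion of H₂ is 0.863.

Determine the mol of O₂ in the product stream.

144 mol

Stoichiometric O₂ = 0.5 × 232 = 116 mol; O₂ fed = 116 × 2.108 = 244.5 mol.
Fuel reacted = 0.863 × 232 → ξ = 200.2 mol.
Outlet (n = n₀ + ν ξ):
  H₂: 232 − 1(200.2) = 31.78
  O₂: 244.5 − 0.5(200.2) = 144.4
  H₂O: 0 + 1(200.2) = 200.2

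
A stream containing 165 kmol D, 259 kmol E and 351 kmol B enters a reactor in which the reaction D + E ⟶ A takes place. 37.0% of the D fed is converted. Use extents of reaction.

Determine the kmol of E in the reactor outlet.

D reacted = 0.37 × 165 = 61.05 kmol; ν_D = −1, so ξ = 61.05/1 = 61.05 kmol.
Outlet amounts (n = n₀ + ν ξ):
  D: 165 − 1(61.05) = 104
  E: 259 − 1(61.05) = 197.9
  A: 0 + 1(61.05) = 61.05
  B: 351 (inert)

198 kmol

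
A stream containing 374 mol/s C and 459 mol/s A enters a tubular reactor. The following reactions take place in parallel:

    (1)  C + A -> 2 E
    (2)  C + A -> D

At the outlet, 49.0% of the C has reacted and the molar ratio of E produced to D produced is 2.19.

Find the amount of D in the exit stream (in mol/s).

87.5 mol/s

Conversion of C: C consumed = 0.49 × 374 = 183.3 mol/s = 1ξ₁ + 1ξ₂.
Selectivity: 2ξ₁ / (1ξ₂) = 2.19 → ξ₁ = 1.095 ξ₂.
Substitute: (1·1.095 + 1) ξ₂ = 183.3 → ξ₂ = 87.47 mol/s, ξ₁ = 95.79 mol/s.
Outlet amounts (n = n₀ + Σ ν·ξ):
  C: 374 − 1(95.79) − 1(87.47) = 190.7
  A: 459 − 1(95.79) − 1(87.47) = 275.7
  E: 0 + 2(95.79) = 191.6
  D: 0 + 1(87.47) = 87.47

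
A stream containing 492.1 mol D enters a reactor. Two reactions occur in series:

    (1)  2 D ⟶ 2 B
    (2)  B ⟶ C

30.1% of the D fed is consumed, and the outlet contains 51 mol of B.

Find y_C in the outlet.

Conversion of D: D consumed = 2ξ₁ = 0.301 × 492.1 → ξ₁ = 74.06 mol.
B balance: n_B = 0 + 2ξ₁ − 1ξ₂ = 51 → ξ₂ = (2·74.06 − 51)/1 = 97.12 mol.
Outlet amounts (n = n₀ + Σ ν·ξ):
  D: 492.1 − 2(74.06) = 344
  B: 0 + 2(74.06) − 1(97.12) = 51
  C: 0 + 1(97.12) = 97.12
Total out = 492.1 mol; y_C = 97.12 / 492.1 = 0.1974.

0.197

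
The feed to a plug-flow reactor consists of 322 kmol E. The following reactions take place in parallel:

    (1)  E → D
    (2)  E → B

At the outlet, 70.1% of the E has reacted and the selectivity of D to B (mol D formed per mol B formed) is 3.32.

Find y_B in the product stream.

Conversion of E: E consumed = 0.701 × 322 = 225.7 kmol = 1ξ₁ + 1ξ₂.
Selectivity: 1ξ₁ / (1ξ₂) = 3.32 → ξ₁ = 3.32 ξ₂.
Substitute: (1·3.32 + 1) ξ₂ = 225.7 → ξ₂ = 52.25 kmol, ξ₁ = 173.5 kmol.
Outlet amounts (n = n₀ + Σ ν·ξ):
  E: 322 − 1(173.5) − 1(52.25) = 96.28
  D: 0 + 1(173.5) = 173.5
  B: 0 + 1(52.25) = 52.25
Total out = 322 kmol; y_B = 52.25 / 322 = 0.1623.

0.162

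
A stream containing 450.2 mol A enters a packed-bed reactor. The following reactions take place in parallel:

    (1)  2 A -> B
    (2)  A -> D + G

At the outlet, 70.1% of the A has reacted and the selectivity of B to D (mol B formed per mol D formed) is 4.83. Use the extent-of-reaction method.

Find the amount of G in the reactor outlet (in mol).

29.6 mol

Conversion of A: A consumed = 0.701 × 450.2 = 315.6 mol = 2ξ₁ + 1ξ₂.
Selectivity: 1ξ₁ / (1ξ₂) = 4.83 → ξ₁ = 4.83 ξ₂.
Substitute: (2·4.83 + 1) ξ₂ = 315.6 → ξ₂ = 29.61 mol, ξ₁ = 143 mol.
Outlet amounts (n = n₀ + Σ ν·ξ):
  A: 450.2 − 2(143) − 1(29.61) = 134.6
  B: 0 + 1(143) = 143
  D: 0 + 1(29.61) = 29.61
  G: 0 + 1(29.61) = 29.61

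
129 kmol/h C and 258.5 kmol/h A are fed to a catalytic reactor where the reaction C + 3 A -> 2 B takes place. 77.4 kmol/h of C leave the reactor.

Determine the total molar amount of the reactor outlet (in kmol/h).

284 kmol/h

For C: n = n₀ − 1ξ → 77.4 = 129 − 1ξ, giving ξ = 51.6 kmol/h.
Outlet amounts (n = n₀ + ν ξ):
  C: 129 − 1(51.6) = 77.4
  A: 258.5 − 3(51.6) = 103.7
  B: 0 + 2(51.6) = 103.2
Total out = 77.4 + 103.7 + 103.2 = 284.3 kmol/h.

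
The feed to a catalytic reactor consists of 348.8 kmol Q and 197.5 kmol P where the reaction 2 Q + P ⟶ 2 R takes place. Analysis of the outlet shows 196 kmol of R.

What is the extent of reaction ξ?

For R: n = n₀ + 2ξ → 196 = 0 + 2ξ, giving ξ = 98 kmol.
Outlet amounts (n = n₀ + ν ξ):
  Q: 348.8 − 2(98) = 152.8
  P: 197.5 − 1(98) = 99.5
  R: 0 + 2(98) = 196

ξ = 98 kmol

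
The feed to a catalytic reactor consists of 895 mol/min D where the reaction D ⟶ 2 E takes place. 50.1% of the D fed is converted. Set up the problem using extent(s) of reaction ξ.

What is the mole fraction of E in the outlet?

D reacted = 0.501 × 895 = 448.4 mol/min; ν_D = −1, so ξ = 448.4/1 = 448.4 mol/min.
Outlet amounts (n = n₀ + ν ξ):
  D: 895 − 1(448.4) = 446.6
  E: 0 + 2(448.4) = 896.8
Total out = 1343 mol/min; y_E = 896.8 / 1343 = 0.6676.

0.668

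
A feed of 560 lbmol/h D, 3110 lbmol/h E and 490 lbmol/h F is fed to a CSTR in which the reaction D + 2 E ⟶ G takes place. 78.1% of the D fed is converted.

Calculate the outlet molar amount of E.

D reacted = 0.781 × 560 = 437.4 lbmol/h; ν_D = −1, so ξ = 437.4/1 = 437.4 lbmol/h.
Outlet amounts (n = n₀ + ν ξ):
  D: 560 − 1(437.4) = 122.6
  E: 3110 − 2(437.4) = 2235
  G: 0 + 1(437.4) = 437.4
  F: 490 (inert)

2240 lbmol/h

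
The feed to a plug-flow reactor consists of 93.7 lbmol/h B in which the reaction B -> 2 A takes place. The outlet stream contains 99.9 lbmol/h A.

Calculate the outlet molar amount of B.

43.8 lbmol/h

For A: n = n₀ + 2ξ → 99.9 = 0 + 2ξ, giving ξ = 49.95 lbmol/h.
Outlet amounts (n = n₀ + ν ξ):
  B: 93.7 − 1(49.95) = 43.75
  A: 0 + 2(49.95) = 99.9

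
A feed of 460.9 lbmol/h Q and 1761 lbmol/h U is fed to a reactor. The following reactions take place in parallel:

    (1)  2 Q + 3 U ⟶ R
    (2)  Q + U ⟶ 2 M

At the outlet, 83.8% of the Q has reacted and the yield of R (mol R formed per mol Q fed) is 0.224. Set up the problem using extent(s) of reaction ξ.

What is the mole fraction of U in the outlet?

Yield of R: 1ξ₁ / 460.9 = 0.224 → ξ₁ = 103.2 lbmol/h.
Conversion of Q: 2ξ₁ + 1ξ₂ = 0.838 × 460.9 = 386.2 → ξ₂ = 179.8 lbmol/h.
Outlet amounts (n = n₀ + Σ ν·ξ):
  Q: 460.9 − 2(103.2) − 1(179.8) = 74.67
  U: 1761 − 3(103.2) − 1(179.8) = 1272
  R: 0 + 1(103.2) = 103.2
  M: 0 + 2(179.8) = 359.5
Total out = 1809 lbmol/h; y_U = 1272 / 1809 = 0.7029.

0.703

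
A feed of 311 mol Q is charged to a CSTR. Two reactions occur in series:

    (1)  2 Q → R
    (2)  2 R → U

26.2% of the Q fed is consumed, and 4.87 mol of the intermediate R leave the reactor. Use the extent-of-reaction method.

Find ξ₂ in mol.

Conversion of Q: Q consumed = 2ξ₁ = 0.262 × 311 → ξ₁ = 40.74 mol.
R balance: n_R = 0 + 1ξ₁ − 2ξ₂ = 4.87 → ξ₂ = (1·40.74 − 4.87)/2 = 17.94 mol.
Outlet amounts (n = n₀ + Σ ν·ξ):
  Q: 311 − 2(40.74) = 229.5
  R: 0 + 1(40.74) − 2(17.94) = 4.87
  U: 0 + 1(17.94) = 17.94

ξ₂ = 17.9 mol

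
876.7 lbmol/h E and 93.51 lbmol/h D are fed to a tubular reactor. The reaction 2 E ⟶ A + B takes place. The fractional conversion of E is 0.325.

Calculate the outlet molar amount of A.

142 lbmol/h

E reacted = 0.325 × 876.7 = 284.9 lbmol/h; ν_E = −2, so ξ = 284.9/2 = 142.5 lbmol/h.
Outlet amounts (n = n₀ + ν ξ):
  E: 876.7 − 2(142.5) = 591.8
  A: 0 + 1(142.5) = 142.5
  B: 0 + 1(142.5) = 142.5
  D: 93.51 (inert)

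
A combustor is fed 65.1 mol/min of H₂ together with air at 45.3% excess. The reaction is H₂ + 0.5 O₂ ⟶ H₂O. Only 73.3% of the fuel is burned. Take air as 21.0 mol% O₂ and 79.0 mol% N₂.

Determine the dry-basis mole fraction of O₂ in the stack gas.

Stoichiometric O₂ = 0.5 × 65.1 = 32.55 mol/min; O₂ fed = 32.55 × 1.453 = 47.3 mol/min.
N₂ fed = 47.3 × 79/21 = 177.9 mol/min.
Fuel reacted = 0.733 × 65.1 → ξ = 47.72 mol/min.
Outlet (n = n₀ + ν ξ):
  H₂: 65.1 − 1(47.72) = 17.38
  O₂: 47.3 − 0.5(47.72) = 23.44
  N₂: 177.9 (inert)
  H₂O: 0 + 1(47.72) = 47.72
Dry total = 218.7 mol/min; y_O₂ (dry) = 23.44 / 218.7 = 0.1071.

0.107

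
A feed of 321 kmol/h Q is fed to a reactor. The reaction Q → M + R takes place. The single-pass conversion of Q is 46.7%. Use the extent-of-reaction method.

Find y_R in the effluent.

0.318

Q reacted = 0.467 × 321 = 149.9 kmol/h; ν_Q = −1, so ξ = 149.9/1 = 149.9 kmol/h.
Outlet amounts (n = n₀ + ν ξ):
  Q: 321 − 1(149.9) = 171.1
  M: 0 + 1(149.9) = 149.9
  R: 0 + 1(149.9) = 149.9
Total out = 470.9 kmol/h; y_R = 149.9 / 470.9 = 0.3183.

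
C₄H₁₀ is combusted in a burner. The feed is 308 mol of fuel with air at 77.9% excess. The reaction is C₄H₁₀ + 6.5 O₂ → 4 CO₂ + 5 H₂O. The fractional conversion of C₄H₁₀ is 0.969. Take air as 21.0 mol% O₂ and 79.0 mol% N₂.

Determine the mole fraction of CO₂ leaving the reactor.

0.0674

Stoichiometric O₂ = 6.5 × 308 = 2002 mol; O₂ fed = 2002 × 1.779 = 3562 mol.
N₂ fed = 3562 × 79/21 = 13400 mol.
Fuel reacted = 0.969 × 308 → ξ = 298.5 mol.
Outlet (n = n₀ + ν ξ):
  C₄H₁₀: 308 − 1(298.5) = 9.548
  O₂: 3562 − 6.5(298.5) = 1622
  N₂: 13400 (inert)
  CO₂: 0 + 4(298.5) = 1194
  H₂O: 0 + 5(298.5) = 1492
Total out = 17720 mol; y_CO₂ = 1194 / 17720 = 0.06739.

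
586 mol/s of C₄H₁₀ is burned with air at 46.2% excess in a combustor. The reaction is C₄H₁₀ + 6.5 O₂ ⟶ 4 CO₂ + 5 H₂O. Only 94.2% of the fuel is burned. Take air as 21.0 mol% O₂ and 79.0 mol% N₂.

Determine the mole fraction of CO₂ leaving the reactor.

0.0791

Stoichiometric O₂ = 6.5 × 586 = 3809 mol/s; O₂ fed = 3809 × 1.462 = 5569 mol/s.
N₂ fed = 5569 × 79/21 = 20950 mol/s.
Fuel reacted = 0.942 × 586 → ξ = 552 mol/s.
Outlet (n = n₀ + ν ξ):
  C₄H₁₀: 586 − 1(552) = 33.99
  O₂: 5569 − 6.5(552) = 1981
  N₂: 20950 (inert)
  CO₂: 0 + 4(552) = 2208
  H₂O: 0 + 5(552) = 2760
Total out = 27930 mol/s; y_CO₂ = 2208 / 27930 = 0.07905.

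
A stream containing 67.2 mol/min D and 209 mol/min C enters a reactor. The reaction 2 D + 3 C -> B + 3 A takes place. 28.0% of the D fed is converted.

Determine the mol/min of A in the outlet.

28.2 mol/min

D reacted = 0.28 × 67.2 = 18.82 mol/min; ν_D = −2, so ξ = 18.82/2 = 9.408 mol/min.
Outlet amounts (n = n₀ + ν ξ):
  D: 67.2 − 2(9.408) = 48.38
  C: 209 − 3(9.408) = 180.8
  B: 0 + 1(9.408) = 9.408
  A: 0 + 3(9.408) = 28.22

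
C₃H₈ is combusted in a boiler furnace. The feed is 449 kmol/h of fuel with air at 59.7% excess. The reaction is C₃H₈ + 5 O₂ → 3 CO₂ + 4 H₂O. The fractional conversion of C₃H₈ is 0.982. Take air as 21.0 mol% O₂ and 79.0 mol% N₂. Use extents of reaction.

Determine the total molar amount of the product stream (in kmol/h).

18000 kmol/h

Stoichiometric O₂ = 5 × 449 = 2245 kmol/h; O₂ fed = 2245 × 1.597 = 3585 kmol/h.
N₂ fed = 3585 × 79/21 = 13490 kmol/h.
Fuel reacted = 0.982 × 449 → ξ = 440.9 kmol/h.
Outlet (n = n₀ + ν ξ):
  C₃H₈: 449 − 1(440.9) = 8.082
  O₂: 3585 − 5(440.9) = 1381
  N₂: 13490 (inert)
  CO₂: 0 + 3(440.9) = 1323
  H₂O: 0 + 4(440.9) = 1764
Total out = 8.082 + 1381 + 13490 + 1323 + 1764 = 17960 kmol/h.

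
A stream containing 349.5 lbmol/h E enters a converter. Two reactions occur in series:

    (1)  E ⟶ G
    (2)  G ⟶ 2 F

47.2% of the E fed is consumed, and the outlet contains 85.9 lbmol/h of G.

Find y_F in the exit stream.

0.369

Conversion of E: E consumed = 1ξ₁ = 0.472 × 349.5 → ξ₁ = 165 lbmol/h.
G balance: n_G = 0 + 1ξ₁ − 1ξ₂ = 85.9 → ξ₂ = (1·165 − 85.9)/1 = 79.06 lbmol/h.
Outlet amounts (n = n₀ + Σ ν·ξ):
  E: 349.5 − 1(165) = 184.5
  G: 0 + 1(165) − 1(79.06) = 85.9
  F: 0 + 2(79.06) = 158.1
Total out = 428.6 lbmol/h; y_F = 158.1 / 428.6 = 0.369.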